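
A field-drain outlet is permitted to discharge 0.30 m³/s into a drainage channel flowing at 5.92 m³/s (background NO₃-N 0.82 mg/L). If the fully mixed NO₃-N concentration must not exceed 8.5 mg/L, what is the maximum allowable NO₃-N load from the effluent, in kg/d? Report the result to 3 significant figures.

Mass balance at the limit: 5.920·0.8200 + 0.3000·Cₑ = 6.220·8.5 → Cₑ = 160.1 mg/L.
Load = 0.3000 m³/s × 160.1 g/m³ × 86 400 s/d = 4149 kg/d.

4150 kg/d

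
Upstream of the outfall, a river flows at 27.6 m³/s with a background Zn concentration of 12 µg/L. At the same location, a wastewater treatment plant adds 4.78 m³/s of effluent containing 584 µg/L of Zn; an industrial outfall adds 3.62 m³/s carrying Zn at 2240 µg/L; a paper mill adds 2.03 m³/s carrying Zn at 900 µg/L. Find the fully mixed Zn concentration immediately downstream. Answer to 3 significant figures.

343 µg/L

Flow-weighted average: C = (27.60·12.00 + 4.780·584.0 + 3.620·2240 + 2.030·900.0) / 38.03 = 13060/38.03 = 343.4 µg/L.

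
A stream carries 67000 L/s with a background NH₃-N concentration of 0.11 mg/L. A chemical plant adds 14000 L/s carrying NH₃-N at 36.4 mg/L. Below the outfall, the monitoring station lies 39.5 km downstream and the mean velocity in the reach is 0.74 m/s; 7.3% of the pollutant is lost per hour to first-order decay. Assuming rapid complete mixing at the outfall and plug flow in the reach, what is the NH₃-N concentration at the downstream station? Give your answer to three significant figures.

2.07 mg/L

Mass balance: C = (67000·0.1100 + 14000·36.40) / 81000 = 517000/81000 = 6.382 mg/L.
Travel time t = 39.5·1000 / 0.74 = 53380 s = 14.83 h.
7.3%/h lost → k = −ln(1 − 0.073) = 0.07580 h⁻¹.
After decay, C = 6.382 × e^(−kt) = 6.382 × 0.3250 = 2.074 mg/L.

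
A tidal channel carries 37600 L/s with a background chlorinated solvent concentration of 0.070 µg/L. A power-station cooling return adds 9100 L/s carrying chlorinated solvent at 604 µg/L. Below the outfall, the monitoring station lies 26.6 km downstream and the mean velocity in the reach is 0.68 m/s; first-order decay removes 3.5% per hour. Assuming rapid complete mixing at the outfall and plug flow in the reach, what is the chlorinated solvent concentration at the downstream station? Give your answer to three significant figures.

80.0 µg/L

After mixing, C = (37600·0.07000 + 9100·604.0) / 46700 = 5499000/46700 = 117.8 µg/L.
Travel time t = 26.6·1000 / 0.68 = 39120 s = 10.87 h.
3.5%/h lost → k = −ln(1 − 0.035) = 0.03563 h⁻¹.
First-order decay: C = 117.8·exp(−k·t) = 117.8·0.6790 = 79.95 µg/L.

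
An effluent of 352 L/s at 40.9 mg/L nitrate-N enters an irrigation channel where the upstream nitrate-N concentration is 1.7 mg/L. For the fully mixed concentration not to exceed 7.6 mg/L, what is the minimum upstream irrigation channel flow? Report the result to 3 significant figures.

1990 L/s

Set C_mix = 7.6: (Q·1.700 + 352.0·40.90) / (Q + 352.0) = 7.6
→ Q = 352.0·(40.90 − 7.6)/(7.6 − 1.700) = 1987 L/s.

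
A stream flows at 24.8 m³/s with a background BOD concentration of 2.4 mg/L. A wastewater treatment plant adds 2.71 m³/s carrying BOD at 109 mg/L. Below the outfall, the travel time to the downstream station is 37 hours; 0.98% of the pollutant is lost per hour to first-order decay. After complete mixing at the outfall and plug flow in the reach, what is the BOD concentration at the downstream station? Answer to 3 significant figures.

Mixed concentration C = ΣQC/ΣQ = (24.80·2.400 + 2.710·109.0) / 27.51 = 354.9/27.51 = 12.90 mg/L.
0.98%/h lost → k = −ln(1 − 0.0098) = 0.009848 h⁻¹.
After decay, C = 12.90 × e^(−kt) = 12.90 × 0.6946 = 8.961 mg/L.

8.96 mg/L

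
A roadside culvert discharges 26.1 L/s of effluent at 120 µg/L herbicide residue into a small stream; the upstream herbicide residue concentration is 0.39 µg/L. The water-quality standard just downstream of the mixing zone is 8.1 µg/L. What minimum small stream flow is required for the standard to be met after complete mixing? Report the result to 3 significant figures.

379 L/s

Set C_mix = 8.1: (Q·0.3900 + 26.10·120.0) / (Q + 26.10) = 8.1
→ Q = 26.10·(120.0 − 8.1)/(8.1 − 0.3900) = 378.8 L/s.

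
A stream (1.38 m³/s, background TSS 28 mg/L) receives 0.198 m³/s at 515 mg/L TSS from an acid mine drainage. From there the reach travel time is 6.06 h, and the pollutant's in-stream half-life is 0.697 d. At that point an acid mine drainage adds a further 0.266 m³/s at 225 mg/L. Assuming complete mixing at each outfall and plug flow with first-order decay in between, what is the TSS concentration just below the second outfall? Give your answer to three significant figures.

Conservation of mass: C = (1.380·28.00 + 0.1980·515.0) / 1.578 = 140.6/1.578 = 89.11 mg/L; combined flow 1.578 m³/s.
Half-life 0.697 d → k = ln 2 / 0.697 = 0.9945 d⁻¹.
First-order decay: C = 89.11·exp(−k·t) = 89.11·0.7779 = 69.32 mg/L.
At the second outfall, C = (1.578·69.32 + 0.2660·225.0) / (1.578 + 0.2660) = 91.78 mg/L.

91.8 mg/L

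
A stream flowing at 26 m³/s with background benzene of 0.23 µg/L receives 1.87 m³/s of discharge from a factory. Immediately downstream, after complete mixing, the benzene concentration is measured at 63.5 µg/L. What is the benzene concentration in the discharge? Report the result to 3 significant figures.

943 µg/L

Mass balance: 26.00·0.2300 + 1.870·Cₑ = 27.87·63.50
→ Cₑ = (27.87·63.50 − 26.00·0.2300) / 1.870 = 943.2 µg/L.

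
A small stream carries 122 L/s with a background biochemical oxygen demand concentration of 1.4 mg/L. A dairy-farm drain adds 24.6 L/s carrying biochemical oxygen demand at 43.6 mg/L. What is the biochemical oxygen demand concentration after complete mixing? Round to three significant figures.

Conservation of mass: C = (122.0·1.400 + 24.60·43.60) / 146.6 = 1243/146.6 = 8.481 mg/L.

8.48 mg/L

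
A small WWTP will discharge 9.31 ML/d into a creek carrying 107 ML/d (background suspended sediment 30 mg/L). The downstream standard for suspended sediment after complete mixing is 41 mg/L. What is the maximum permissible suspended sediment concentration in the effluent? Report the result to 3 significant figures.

167 mg/L

At the limit, (Qr·Cr + Qe·Cₑ)/(Qr + Qe) = 41:
Cₑ = (116.3·41 − 107.0·30.00) / 9.310 = 167.4 mg/L.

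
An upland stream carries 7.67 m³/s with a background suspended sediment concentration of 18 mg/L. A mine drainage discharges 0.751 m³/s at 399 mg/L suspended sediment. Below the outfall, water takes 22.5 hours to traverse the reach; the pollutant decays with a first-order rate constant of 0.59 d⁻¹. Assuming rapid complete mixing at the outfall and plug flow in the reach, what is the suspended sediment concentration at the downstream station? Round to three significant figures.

After mixing, C = (7.670·18.00 + 0.7510·399.0) / 8.421 = 437.7/8.421 = 51.98 mg/L.
Applying C = C₀e^(−kt): 51.98 × 0.5751 = 29.90 mg/L.

29.9 mg/L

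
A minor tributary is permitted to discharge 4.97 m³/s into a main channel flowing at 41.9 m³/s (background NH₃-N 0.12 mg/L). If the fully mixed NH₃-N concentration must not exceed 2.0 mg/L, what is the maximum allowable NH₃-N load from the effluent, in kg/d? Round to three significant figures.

7660 kg/d

Mass balance at the limit: 41.90·0.1200 + 4.970·Cₑ = 46.87·2.0 → Cₑ = 17.85 mg/L.
Load = 4.970 m³/s × 17.85 g/m³ × 86 400 s/d = 7665 kg/d.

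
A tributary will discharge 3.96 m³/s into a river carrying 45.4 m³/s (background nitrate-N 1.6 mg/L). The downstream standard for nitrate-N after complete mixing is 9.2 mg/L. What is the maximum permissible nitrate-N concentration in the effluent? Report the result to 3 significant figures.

At the limit, (Qr·Cr + Qe·Cₑ)/(Qr + Qe) = 9.2:
Cₑ = (49.36·9.2 − 45.40·1.600) / 3.960 = 96.33 mg/L.

96.3 mg/L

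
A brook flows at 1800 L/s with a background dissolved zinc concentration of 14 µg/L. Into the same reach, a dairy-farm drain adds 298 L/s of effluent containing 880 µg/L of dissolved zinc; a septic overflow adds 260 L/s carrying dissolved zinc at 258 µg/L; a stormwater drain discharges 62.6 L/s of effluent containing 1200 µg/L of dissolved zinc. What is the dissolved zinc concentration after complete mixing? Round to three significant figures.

Mass balance: C = (1800·14.00 + 298.0·880.0 + 260.0·258.0 + 62.60·1200) / 2421 = 429600/2421 = 177.5 µg/L.

177 µg/L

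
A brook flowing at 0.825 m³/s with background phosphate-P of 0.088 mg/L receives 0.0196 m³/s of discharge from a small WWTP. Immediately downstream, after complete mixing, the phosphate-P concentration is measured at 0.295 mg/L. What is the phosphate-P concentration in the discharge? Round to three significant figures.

9.01 mg/L

Mass balance: 0.8250·0.08800 + 0.01960·Cₑ = 0.8446·0.2950
→ Cₑ = (0.8446·0.2950 − 0.8250·0.08800) / 0.01960 = 9.008 mg/L.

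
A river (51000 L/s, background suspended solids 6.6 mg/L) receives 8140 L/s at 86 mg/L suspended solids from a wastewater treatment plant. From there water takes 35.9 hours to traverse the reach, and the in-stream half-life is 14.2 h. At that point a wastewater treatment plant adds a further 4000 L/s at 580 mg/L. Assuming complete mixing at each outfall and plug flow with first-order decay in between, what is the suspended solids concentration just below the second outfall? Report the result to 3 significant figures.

39.6 mg/L

Mixed concentration C = ΣQC/ΣQ = (51000·6.600 + 8140·86.00) / 59140 = 1037000/59140 = 17.53 mg/L; combined flow 59140 L/s.
Half-life 14.2 h → k = ln 2 / 14.2 = 0.04881 h⁻¹ = 1.172 d⁻¹.
First-order decay: C = 17.53·exp(−k·t) = 17.53·0.1734 = 3.039 mg/L.
Second outfall: C = (59140·3.039 + 4000·580.0)/63140 = 39.59 mg/L.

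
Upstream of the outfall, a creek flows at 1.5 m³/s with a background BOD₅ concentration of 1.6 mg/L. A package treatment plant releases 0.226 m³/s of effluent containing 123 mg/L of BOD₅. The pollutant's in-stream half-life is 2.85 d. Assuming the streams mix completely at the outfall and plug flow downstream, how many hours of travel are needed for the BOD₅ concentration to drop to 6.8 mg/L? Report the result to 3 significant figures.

Mass balance: C = (1.500·1.600 + 0.2260·123.0) / 1.726 = 30.20/1.726 = 17.50 mg/L.
Half-life 2.85 d → k = ln 2 / 2.85 = 0.2432 d⁻¹.
17.50·exp(−k·t) = 6.8 → t = ln(17.50/6.8)/k = 335700 s = 93.26 h.

93.3 h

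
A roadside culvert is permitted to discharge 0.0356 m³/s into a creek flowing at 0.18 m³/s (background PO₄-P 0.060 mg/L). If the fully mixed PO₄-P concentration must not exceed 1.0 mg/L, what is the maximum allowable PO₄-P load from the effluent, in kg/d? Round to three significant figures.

17.7 kg/d

Mass balance at the limit: 0.1800·0.06000 + 0.03560·Cₑ = 0.2156·1.0 → Cₑ = 5.753 mg/L.
Load = 0.03560 m³/s × 5.753 g/m³ × 86 400 s/d = 17.69 kg/d.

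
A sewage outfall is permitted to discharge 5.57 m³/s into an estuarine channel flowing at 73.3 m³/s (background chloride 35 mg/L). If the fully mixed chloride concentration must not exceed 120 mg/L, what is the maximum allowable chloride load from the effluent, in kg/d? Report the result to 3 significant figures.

596000 kg/d

Mass balance at the limit: 73.30·35.00 + 5.570·Cₑ = 78.87·120 → Cₑ = 1239 mg/L.
Load = 5.570 m³/s × 1239 g/m³ × 86 400 s/d = 596100 kg/d.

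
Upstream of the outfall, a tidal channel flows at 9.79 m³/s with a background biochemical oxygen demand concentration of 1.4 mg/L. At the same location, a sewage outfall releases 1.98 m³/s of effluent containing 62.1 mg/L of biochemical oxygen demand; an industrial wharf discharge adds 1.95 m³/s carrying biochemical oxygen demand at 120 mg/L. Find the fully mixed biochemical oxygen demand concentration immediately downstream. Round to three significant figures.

27.0 mg/L

After mixing, C = (9.790·1.400 + 1.980·62.10 + 1.950·120.0) / 13.72 = 370.7/13.72 = 27.02 mg/L.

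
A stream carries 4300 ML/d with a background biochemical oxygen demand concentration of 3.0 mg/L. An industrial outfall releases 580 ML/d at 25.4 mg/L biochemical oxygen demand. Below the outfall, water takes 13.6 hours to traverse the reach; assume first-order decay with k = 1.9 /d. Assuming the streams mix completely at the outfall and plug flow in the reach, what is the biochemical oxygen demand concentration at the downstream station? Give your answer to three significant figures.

Mass balance: C = (4300·3.000 + 580.0·25.40) / 4880 = 27630/4880 = 5.662 mg/L.
After decay, C = 5.662 × e^(−kt) = 5.662 × 0.3407 = 1.929 mg/L.

1.93 mg/L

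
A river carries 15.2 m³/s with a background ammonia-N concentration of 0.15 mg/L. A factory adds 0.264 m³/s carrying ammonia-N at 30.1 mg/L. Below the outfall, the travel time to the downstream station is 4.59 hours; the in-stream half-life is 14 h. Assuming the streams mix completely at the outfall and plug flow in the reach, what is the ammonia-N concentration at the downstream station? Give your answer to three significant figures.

0.527 mg/L

After mixing, C = (15.20·0.1500 + 0.2640·30.10) / 15.46 = 10.23/15.46 = 0.6613 mg/L.
Half-life 14 h → k = ln 2 / 14 = 0.04951 h⁻¹ = 1.188 d⁻¹.
Decay over the reach: 0.6613·exp(−kt) = 0.6613·0.7967 = 0.5269 mg/L.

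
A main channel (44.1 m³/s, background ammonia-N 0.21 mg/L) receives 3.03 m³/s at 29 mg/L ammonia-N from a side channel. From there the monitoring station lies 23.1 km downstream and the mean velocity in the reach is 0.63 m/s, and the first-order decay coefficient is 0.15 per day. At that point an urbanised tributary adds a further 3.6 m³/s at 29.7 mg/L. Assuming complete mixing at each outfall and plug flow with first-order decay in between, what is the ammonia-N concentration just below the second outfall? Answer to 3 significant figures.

After mixing, C = (44.10·0.2100 + 3.030·29.00) / 47.13 = 97.13/47.13 = 2.061 mg/L; combined flow 47.13 m³/s.
Travel time t = 23.1·1000 / 0.63 = 36670 s = 10.19 h.
Applying C = C₀e^(−kt): 2.061 × 0.9383 = 1.934 mg/L.
Second outfall: C = (47.13·1.934 + 3.600·29.70)/50.73 = 3.904 mg/L.

3.90 mg/L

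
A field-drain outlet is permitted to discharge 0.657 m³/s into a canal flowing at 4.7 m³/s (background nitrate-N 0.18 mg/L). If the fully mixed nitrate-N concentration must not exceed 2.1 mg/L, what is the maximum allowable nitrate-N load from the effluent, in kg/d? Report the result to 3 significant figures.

Mass balance at the limit: 4.700·0.1800 + 0.6570·Cₑ = 5.357·2.1 → Cₑ = 15.84 mg/L.
Load = 0.6570 m³/s × 15.84 g/m³ × 86 400 s/d = 898.9 kg/d.

899 kg/d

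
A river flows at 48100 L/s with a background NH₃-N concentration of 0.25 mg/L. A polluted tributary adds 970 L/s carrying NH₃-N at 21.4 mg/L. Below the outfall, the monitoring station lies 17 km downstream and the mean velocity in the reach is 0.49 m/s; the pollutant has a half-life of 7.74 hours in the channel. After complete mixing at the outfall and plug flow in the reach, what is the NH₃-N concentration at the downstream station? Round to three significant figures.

Mixed concentration C = ΣQC/ΣQ = (48100·0.2500 + 970.0·21.40) / 49070 = 32780/49070 = 0.6681 mg/L.
Travel time t = 17·1000 / 0.49 = 34690 s = 9.637 h.
Half-life 7.74 h → k = ln 2 / 7.74 = 0.08955 h⁻¹ = 2.149 d⁻¹.
Applying C = C₀e^(−kt): 0.6681 × 0.4219 = 0.2818 mg/L.

0.282 mg/L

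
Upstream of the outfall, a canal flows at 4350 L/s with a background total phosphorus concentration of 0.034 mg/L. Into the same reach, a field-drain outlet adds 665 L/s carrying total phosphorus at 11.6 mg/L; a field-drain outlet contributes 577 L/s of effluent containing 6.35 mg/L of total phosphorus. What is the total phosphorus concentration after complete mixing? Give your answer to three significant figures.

2.06 mg/L

Mass balance: C = (4350·0.03400 + 665.0·11.60 + 577.0·6.350) / 5592 = 11530/5592 = 2.061 mg/L.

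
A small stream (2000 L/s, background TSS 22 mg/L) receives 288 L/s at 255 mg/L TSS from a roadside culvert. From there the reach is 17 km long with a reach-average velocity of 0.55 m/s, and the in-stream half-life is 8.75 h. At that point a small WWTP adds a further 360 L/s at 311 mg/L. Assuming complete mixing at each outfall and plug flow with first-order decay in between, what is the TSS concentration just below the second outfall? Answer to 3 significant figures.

64.7 mg/L

Mass balance: C = (2000·22.00 + 288.0·255.0) / 2288 = 117400/2288 = 51.33 mg/L; combined flow 2288 L/s.
Travel time t = 17·1000 / 0.55 = 30910 s = 8.586 h.
Half-life 8.75 h → k = ln 2 / 8.75 = 0.07922 h⁻¹ = 1.901 d⁻¹.
Decay over the reach: 51.33·exp(−kt) = 51.33·0.5065 = 26.00 mg/L.
At the second outfall, C = (2288·26.00 + 360.0·311.0) / (2288 + 360.0) = 64.75 mg/L.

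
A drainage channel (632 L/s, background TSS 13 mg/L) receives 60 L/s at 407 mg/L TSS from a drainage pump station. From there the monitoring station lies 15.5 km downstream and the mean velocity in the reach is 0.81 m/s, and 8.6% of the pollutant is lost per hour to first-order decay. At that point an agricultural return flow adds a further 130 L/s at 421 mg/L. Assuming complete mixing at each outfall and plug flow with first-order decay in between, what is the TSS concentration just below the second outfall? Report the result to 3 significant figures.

Mass balance: C = (632.0·13.00 + 60.00·407.0) / 692.0 = 32640/692.0 = 47.16 mg/L; combined flow 692.0 L/s.
Travel time t = 15.5·1000 / 0.81 = 19140 s = 5.316 h.
8.6%/h lost → k = −ln(1 − 0.086) = 0.08992 h⁻¹.
Applying C = C₀e^(−kt): 47.16 × 0.6200 = 29.24 mg/L.
Second outfall: C = (692.0·29.24 + 130.0·421.0)/822.0 = 91.20 mg/L.

91.2 mg/L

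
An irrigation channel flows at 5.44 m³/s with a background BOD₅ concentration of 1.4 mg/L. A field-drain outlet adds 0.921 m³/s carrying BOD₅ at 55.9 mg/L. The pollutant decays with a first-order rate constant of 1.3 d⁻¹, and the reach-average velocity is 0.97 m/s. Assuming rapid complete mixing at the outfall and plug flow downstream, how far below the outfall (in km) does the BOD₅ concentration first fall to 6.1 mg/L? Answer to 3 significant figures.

27.1 km

Mixed concentration C = ΣQC/ΣQ = (5.440·1.400 + 0.9210·55.90) / 6.361 = 59.10/6.361 = 9.291 mg/L.
Set 9.291·exp(−k·t) = 6.1 → t = ln(9.291/6.1)/k = 27960 s = 7.768 h.
Distance = v·t = 0.97·27960 = 27130 m = 27.13 km.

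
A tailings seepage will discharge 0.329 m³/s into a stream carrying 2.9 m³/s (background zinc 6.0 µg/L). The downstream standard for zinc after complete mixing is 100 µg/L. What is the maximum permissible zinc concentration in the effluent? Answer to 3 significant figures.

At the limit, (Qr·Cr + Qe·Cₑ)/(Qr + Qe) = 100:
Cₑ = (3.229·100 − 2.900·6.000) / 0.3290 = 928.6 µg/L.

929 µg/L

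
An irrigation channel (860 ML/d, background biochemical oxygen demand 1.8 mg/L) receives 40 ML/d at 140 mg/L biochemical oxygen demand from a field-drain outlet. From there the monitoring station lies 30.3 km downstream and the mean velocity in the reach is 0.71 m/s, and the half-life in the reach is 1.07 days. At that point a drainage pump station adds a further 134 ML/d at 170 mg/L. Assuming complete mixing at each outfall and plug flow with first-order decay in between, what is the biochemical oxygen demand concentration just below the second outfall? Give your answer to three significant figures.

27.1 mg/L

Flow-weighted average: C = (860.0·1.800 + 40.00·140.0) / 900.0 = 7148/900.0 = 7.942 mg/L; combined flow 900.0 ML/d.
Travel time t = 30.3·1000 / 0.71 = 42680 s = 11.85 h.
Half-life 1.07 d → k = ln 2 / 1.07 = 0.6478 d⁻¹.
After decay, C = 7.942 × e^(−kt) = 7.942 × 0.7262 = 5.767 mg/L.
Second outfall: C = (900.0·5.767 + 134.0·170.0)/1034 = 27.05 mg/L.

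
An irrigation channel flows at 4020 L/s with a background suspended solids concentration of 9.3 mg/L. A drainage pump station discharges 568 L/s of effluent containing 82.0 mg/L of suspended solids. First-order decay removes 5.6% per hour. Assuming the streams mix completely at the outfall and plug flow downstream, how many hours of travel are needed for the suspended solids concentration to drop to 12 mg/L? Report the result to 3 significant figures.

Conservation of mass: C = (4020·9.300 + 568.0·82.00) / 4588 = 83960/4588 = 18.30 mg/L.
5.6%/h lost → k = −ln(1 − 0.056) = 0.05763 h⁻¹.
18.30·exp(−k·t) = 12 → t = ln(18.30/12)/k = 26360 s = 7.323 h.

7.32 h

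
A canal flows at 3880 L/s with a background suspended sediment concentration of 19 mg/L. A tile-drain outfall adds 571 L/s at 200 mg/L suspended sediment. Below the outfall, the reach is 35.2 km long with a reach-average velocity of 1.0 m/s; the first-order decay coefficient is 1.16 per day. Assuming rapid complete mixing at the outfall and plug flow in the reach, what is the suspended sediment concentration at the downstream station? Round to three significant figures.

After mixing, C = (3880·19.00 + 571.0·200.0) / 4451 = 187900/4451 = 42.22 mg/L.
Travel time t = 35.2·1000 / 1.0 = 35200 s = 9.778 h.
After decay, C = 42.22 × e^(−kt) = 42.22 × 0.6234 = 26.32 mg/L.

26.3 mg/L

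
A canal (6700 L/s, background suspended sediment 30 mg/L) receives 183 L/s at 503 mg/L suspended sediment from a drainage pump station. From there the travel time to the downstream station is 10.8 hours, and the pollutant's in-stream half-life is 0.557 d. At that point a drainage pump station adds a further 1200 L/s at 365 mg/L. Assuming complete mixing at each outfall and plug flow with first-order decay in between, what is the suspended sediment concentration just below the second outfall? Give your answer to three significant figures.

74.9 mg/L

Flow-weighted average: C = (6700·30.00 + 183.0·503.0) / 6883 = 293000/6883 = 42.58 mg/L; combined flow 6883 L/s.
Half-life 0.557 d → k = ln 2 / 0.557 = 1.244 d⁻¹.
First-order decay: C = 42.58·exp(−k·t) = 42.58·0.5712 = 24.32 mg/L.
Second outfall: C = (6883·24.32 + 1200·365.0)/8083 = 74.90 mg/L.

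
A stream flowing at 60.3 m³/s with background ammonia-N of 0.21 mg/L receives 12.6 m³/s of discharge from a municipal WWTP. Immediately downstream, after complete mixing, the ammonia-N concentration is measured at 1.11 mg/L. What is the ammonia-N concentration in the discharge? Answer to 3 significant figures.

Mass balance: 60.30·0.2100 + 12.60·Cₑ = 72.90·1.110
→ Cₑ = (72.90·1.110 − 60.30·0.2100) / 12.60 = 5.417 mg/L.

5.42 mg/L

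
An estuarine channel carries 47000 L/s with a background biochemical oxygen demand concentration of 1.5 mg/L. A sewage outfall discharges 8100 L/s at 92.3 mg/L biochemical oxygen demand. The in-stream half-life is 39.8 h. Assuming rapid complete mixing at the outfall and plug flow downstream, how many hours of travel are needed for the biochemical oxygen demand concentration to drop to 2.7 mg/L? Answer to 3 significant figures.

Flow-weighted average: C = (47000·1.500 + 8100·92.30) / 55100 = 818100/55100 = 14.85 mg/L.
Half-life 39.8 h → k = ln 2 / 39.8 = 0.01742 h⁻¹ = 0.4180 d⁻¹.
14.85·exp(−k·t) = 2.7 → t = ln(14.85/2.7)/k = 352400 s = 97.88 h.

97.9 h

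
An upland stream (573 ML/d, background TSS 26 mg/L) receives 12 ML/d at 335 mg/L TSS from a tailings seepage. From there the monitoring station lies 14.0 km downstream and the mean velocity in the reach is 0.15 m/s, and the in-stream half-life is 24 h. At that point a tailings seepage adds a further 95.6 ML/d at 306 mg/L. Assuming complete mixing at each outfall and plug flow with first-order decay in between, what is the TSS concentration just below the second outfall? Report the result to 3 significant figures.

After mixing, C = (573.0·26.00 + 12.00·335.0) / 585.0 = 18920/585.0 = 32.34 mg/L; combined flow 585.0 ML/d.
Travel time t = 14.0·1000 / 0.15 = 93330 s = 25.93 h.
Half-life 24 h → k = ln 2 / 24 = 0.02888 h⁻¹ = 0.6931 d⁻¹.
After decay, C = 32.34 × e^(−kt) = 32.34 × 0.4729 = 15.29 mg/L.
At the second outfall, C = (585.0·15.29 + 95.60·306.0) / (585.0 + 95.60) = 56.13 mg/L.

56.1 mg/L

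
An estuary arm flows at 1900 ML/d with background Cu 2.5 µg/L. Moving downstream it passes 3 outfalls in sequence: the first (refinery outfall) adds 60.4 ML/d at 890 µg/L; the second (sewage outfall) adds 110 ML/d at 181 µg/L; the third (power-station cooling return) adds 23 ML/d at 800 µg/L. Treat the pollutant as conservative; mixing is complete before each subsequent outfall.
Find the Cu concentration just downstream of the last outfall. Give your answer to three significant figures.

46.2 µg/L

Below outfall 1: Q → 1960 ML/d, C = (1900·2.500 + 60.40·890.0)/1960 = 29.84 µg/L.
Below outfall 2: Q → 2070 ML/d, C = (1960·29.84 + 110.0·181.0)/2070 = 37.87 µg/L.
Below outfall 3: Q → 2093 ML/d, C = (2070·37.87 + 23.00·800.0)/2093 = 46.25 µg/L.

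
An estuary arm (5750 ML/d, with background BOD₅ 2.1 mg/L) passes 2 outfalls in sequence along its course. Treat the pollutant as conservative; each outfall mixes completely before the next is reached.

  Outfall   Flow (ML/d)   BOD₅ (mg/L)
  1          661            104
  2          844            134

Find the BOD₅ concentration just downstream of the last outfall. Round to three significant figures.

After outfall 1: Q = 5750 + 661.0 = 6411 ML/d; C = (5750·2.100 + 661.0·104.0)/6411 = 12.61 mg/L.
After outfall 2: Q = 6411 + 844.0 = 7255 ML/d; C = (6411·12.61 + 844.0·134.0)/7255 = 26.73 mg/L.

26.7 mg/L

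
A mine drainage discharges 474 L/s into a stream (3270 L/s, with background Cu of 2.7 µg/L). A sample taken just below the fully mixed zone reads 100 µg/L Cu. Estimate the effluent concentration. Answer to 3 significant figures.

Mass balance: 3270·2.700 + 474.0·Cₑ = 3744·100.0
→ Cₑ = (3744·100.0 − 3270·2.700) / 474.0 = 771.2 µg/L.

771 µg/L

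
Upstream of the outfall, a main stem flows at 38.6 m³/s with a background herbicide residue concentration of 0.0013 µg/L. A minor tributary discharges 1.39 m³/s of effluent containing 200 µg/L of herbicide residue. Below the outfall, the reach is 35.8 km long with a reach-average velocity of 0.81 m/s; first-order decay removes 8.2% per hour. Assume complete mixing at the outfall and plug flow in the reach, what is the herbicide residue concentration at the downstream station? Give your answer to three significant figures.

Mixed concentration C = ΣQC/ΣQ = (38.60·0.001300 + 1.390·200.0) / 39.99 = 278.1/39.99 = 6.953 µg/L.
Travel time t = 35.8·1000 / 0.81 = 44200 s = 12.28 h.
8.2%/h lost → k = −ln(1 − 0.082) = 0.08556 h⁻¹.
First-order decay: C = 6.953·exp(−k·t) = 6.953·0.3498 = 2.432 µg/L.

2.43 µg/L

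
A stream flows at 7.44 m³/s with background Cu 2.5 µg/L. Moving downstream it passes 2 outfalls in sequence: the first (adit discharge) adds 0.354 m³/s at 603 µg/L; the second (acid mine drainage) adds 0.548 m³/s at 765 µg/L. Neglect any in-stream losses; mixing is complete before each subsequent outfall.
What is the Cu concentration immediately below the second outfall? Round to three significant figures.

78.1 µg/L

Below outfall 1: Q → 7.794 m³/s, C = (7.440·2.500 + 0.3540·603.0)/7.794 = 29.77 µg/L.
Below outfall 2: Q → 8.342 m³/s, C = (7.794·29.77 + 0.5480·765.0)/8.342 = 78.07 µg/L.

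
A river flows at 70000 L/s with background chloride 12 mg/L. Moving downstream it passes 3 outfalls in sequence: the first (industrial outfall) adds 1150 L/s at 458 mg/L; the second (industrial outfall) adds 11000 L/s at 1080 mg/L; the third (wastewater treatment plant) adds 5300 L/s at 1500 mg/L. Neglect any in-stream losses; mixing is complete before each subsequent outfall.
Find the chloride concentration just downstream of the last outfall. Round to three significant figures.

Outfall 1: combined Q = 71150 L/s; C = (70000·12.00 + 1150·458.0)/71150 = 19.21 mg/L.
Outfall 2: combined Q = 82150 L/s; C = (71150·19.21 + 11000·1080)/82150 = 161.3 mg/L.
Outfall 3: combined Q = 87450 L/s; C = (82150·161.3 + 5300·1500)/87450 = 242.4 mg/L.

242 mg/L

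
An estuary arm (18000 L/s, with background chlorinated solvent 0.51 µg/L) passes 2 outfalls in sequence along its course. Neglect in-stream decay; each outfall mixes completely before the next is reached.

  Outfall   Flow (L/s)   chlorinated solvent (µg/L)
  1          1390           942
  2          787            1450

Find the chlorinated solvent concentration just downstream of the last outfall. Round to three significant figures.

After outfall 1: Q = 18000 + 1390 = 19390 L/s; C = (18000·0.5100 + 1390·942.0)/19390 = 68.00 µg/L.
After outfall 2: Q = 19390 + 787.0 = 20180 L/s; C = (19390·68.00 + 787.0·1450)/20180 = 121.9 µg/L.

122 µg/L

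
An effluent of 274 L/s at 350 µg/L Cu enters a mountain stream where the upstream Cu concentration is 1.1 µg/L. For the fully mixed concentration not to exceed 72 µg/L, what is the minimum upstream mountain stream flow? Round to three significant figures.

Set C_mix = 72: (Q·1.100 + 274.0·350.0) / (Q + 274.0) = 72
→ Q = 274.0·(350.0 − 72)/(72 − 1.100) = 1074 L/s.

1070 L/s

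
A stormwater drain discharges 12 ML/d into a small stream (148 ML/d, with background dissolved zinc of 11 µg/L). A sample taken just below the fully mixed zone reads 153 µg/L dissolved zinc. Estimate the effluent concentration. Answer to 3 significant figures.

Mass balance: 148.0·11.00 + 12.00·Cₑ = 160.0·153.0
→ Cₑ = (160.0·153.0 − 148.0·11.00) / 12.00 = 1904 µg/L.

1900 µg/L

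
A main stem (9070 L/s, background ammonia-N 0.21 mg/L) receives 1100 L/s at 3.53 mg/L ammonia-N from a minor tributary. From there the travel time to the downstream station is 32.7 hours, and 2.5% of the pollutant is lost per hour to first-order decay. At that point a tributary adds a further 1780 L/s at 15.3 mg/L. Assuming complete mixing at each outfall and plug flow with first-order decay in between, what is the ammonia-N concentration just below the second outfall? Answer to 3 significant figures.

2.49 mg/L

Mass balance: C = (9070·0.2100 + 1100·3.530) / 10170 = 5788/10170 = 0.5691 mg/L; combined flow 10170 L/s.
2.5%/h lost → k = −ln(1 − 0.025) = 0.02532 h⁻¹.
After decay, C = 0.5691 × e^(−kt) = 0.5691 × 0.4370 = 0.2487 mg/L.
Second outfall: C = (10170·0.2487 + 1780·15.30)/11950 = 2.491 mg/L.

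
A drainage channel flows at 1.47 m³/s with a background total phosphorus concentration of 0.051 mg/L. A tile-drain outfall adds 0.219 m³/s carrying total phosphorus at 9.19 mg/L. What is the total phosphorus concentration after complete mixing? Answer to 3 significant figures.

1.24 mg/L

Mixed concentration C = ΣQC/ΣQ = (1.470·0.05100 + 0.2190·9.190) / 1.689 = 2.088/1.689 = 1.236 mg/L.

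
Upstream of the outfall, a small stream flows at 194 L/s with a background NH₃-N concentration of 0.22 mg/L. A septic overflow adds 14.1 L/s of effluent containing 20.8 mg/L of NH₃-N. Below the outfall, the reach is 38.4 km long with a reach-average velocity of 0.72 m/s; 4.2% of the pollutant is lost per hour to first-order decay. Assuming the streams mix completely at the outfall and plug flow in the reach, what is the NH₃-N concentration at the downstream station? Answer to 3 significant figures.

0.855 mg/L

Mixed concentration C = ΣQC/ΣQ = (194.0·0.2200 + 14.10·20.80) / 208.1 = 336.0/208.1 = 1.614 mg/L.
Travel time t = 38.4·1000 / 0.72 = 53330 s = 14.81 h.
4.2%/h lost → k = −ln(1 − 0.042) = 0.04291 h⁻¹.
After decay, C = 1.614 × e^(−kt) = 1.614 × 0.5296 = 0.8550 mg/L.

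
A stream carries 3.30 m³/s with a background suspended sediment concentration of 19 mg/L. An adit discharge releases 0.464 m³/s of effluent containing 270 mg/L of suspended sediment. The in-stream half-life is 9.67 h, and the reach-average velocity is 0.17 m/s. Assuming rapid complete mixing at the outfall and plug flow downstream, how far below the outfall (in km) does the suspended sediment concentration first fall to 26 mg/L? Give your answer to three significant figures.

Conservation of mass: C = (3.300·19.00 + 0.4640·270.0) / 3.764 = 188.0/3.764 = 49.94 mg/L.
Half-life 9.67 h → k = ln 2 / 9.67 = 0.07168 h⁻¹ = 1.720 d⁻¹.
Set 49.94·exp(−k·t) = 26 → t = ln(49.94/26)/k = 32780 s = 9.107 h.
Distance = v·t = 0.17·32780 = 5573 m = 5.573 km.

5.57 km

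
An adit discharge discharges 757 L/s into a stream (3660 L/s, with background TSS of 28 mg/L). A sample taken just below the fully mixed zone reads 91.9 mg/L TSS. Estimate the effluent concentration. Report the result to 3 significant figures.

Mass balance: 3660·28.00 + 757.0·Cₑ = 4417·91.90
→ Cₑ = (4417·91.90 − 3660·28.00) / 757.0 = 400.8 mg/L.

401 mg/L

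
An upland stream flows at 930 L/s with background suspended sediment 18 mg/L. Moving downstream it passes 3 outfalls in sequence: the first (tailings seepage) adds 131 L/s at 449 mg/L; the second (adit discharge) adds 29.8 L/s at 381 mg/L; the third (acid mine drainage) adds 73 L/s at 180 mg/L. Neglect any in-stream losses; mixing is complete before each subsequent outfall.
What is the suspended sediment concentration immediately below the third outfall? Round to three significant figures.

86.0 mg/L

After outfall 1: Q = 930.0 + 131.0 = 1061 L/s; C = (930.0·18.00 + 131.0·449.0)/1061 = 71.21 mg/L.
After outfall 2: Q = 1061 + 29.80 = 1091 L/s; C = (1061·71.21 + 29.80·381.0)/1091 = 79.68 mg/L.
After outfall 3: Q = 1091 + 73.00 = 1164 L/s; C = (1091·79.68 + 73.00·180.0)/1164 = 85.97 mg/L.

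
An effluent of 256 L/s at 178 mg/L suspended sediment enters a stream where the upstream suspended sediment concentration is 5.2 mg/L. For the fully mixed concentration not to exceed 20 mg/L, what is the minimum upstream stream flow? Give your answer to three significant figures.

Set C_mix = 20: (Q·5.200 + 256.0·178.0) / (Q + 256.0) = 20
→ Q = 256.0·(178.0 − 20)/(20 − 5.200) = 2733 L/s.

2730 L/s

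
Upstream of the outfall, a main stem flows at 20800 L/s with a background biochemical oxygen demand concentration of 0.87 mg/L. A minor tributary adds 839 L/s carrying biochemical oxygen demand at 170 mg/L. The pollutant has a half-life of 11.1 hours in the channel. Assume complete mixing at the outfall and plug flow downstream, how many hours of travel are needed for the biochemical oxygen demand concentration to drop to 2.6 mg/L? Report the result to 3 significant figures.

After mixing, C = (20800·0.8700 + 839.0·170.0) / 21640 = 160700/21640 = 7.428 mg/L.
Half-life 11.1 h → k = ln 2 / 11.1 = 0.06245 h⁻¹ = 1.499 d⁻¹.
7.428·exp(−k·t) = 2.6 → t = ln(7.428/2.6)/k = 60510 s = 16.81 h.

16.8 h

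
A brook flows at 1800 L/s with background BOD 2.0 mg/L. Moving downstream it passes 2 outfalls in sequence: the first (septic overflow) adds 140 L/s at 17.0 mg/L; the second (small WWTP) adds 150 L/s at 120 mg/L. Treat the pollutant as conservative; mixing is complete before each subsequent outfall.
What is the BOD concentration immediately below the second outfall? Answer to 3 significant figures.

Outfall 1: combined Q = 1940 L/s; C = (1800·2.000 + 140.0·17.00)/1940 = 3.082 mg/L.
Outfall 2: combined Q = 2090 L/s; C = (1940·3.082 + 150.0·120.0)/2090 = 11.47 mg/L.

11.5 mg/L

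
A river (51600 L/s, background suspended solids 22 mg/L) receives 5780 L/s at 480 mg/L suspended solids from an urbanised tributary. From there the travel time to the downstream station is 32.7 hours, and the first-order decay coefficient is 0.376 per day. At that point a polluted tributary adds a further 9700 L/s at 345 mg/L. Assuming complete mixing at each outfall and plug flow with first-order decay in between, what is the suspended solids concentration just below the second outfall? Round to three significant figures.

84.8 mg/L

Flow-weighted average: C = (51600·22.00 + 5780·480.0) / 57380 = 3910000/57380 = 68.14 mg/L; combined flow 57380 L/s.
Decay over the reach: 68.14·exp(−kt) = 68.14·0.5991 = 40.82 mg/L.
At the second outfall, C = (57380·40.82 + 9700·345.0) / (57380 + 9700) = 84.81 mg/L.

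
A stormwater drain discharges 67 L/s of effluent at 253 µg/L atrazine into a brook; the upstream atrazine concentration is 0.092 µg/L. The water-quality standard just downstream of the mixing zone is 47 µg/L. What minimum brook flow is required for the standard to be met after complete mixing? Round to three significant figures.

294 L/s

Set C_mix = 47: (Q·0.09200 + 67.00·253.0) / (Q + 67.00) = 47
→ Q = 67.00·(253.0 − 47)/(47 − 0.09200) = 294.2 L/s.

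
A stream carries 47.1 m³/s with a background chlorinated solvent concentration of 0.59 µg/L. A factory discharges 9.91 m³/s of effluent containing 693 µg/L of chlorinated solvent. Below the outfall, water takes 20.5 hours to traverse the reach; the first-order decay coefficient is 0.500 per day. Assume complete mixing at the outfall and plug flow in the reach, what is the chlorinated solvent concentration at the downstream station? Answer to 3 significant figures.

Mass balance: C = (47.10·0.5900 + 9.910·693.0) / 57.01 = 6895/57.01 = 121.0 µg/L.
After decay, C = 121.0 × e^(−kt) = 121.0 × 0.6524 = 78.91 µg/L.

78.9 µg/L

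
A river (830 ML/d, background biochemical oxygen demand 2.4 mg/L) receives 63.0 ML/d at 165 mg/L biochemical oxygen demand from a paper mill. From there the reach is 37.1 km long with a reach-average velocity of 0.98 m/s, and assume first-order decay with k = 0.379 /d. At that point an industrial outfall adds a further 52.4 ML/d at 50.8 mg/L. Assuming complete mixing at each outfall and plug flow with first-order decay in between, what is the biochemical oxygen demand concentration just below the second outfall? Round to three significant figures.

13.9 mg/L

After mixing, C = (830.0·2.400 + 63.00·165.0) / 893.0 = 12390/893.0 = 13.87 mg/L; combined flow 893.0 ML/d.
Travel time t = 37.1·1000 / 0.98 = 37860 s = 10.52 h.
First-order decay: C = 13.87·exp(−k·t) = 13.87·0.8470 = 11.75 mg/L.
At the second outfall, C = (893.0·11.75 + 52.40·50.80) / (893.0 + 52.40) = 13.91 mg/L.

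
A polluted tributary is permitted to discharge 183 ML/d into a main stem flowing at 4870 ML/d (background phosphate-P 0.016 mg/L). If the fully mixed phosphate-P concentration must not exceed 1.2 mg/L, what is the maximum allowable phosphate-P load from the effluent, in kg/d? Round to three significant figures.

Mass balance at the limit: 4870·0.01600 + 183.0·Cₑ = 5053·1.2 → Cₑ = 32.71 mg/L.
183.0 ML/d = 2.118 m³/s. Load = 2.118 m³/s × 32.71 g/m³ × 86 400 s/d = 5986 kg/d.

5990 kg/d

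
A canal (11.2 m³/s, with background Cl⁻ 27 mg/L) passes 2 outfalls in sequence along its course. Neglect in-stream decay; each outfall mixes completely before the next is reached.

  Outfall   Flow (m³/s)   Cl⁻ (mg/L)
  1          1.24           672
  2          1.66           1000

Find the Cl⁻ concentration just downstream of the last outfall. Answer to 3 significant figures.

After outfall 1: Q = 11.20 + 1.240 = 12.44 m³/s; C = (11.20·27.00 + 1.240·672.0)/12.44 = 91.29 mg/L.
After outfall 2: Q = 12.44 + 1.660 = 14.10 m³/s; C = (12.44·91.29 + 1.660·1000)/14.10 = 198.3 mg/L.

198 mg/L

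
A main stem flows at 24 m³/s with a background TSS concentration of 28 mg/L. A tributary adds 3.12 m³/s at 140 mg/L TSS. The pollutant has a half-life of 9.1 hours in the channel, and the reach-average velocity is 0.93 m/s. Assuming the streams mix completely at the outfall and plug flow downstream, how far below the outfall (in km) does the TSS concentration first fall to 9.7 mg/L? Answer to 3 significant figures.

After mixing, C = (24.00·28.00 + 3.120·140.0) / 27.12 = 1109/27.12 = 40.88 mg/L.
Half-life 9.1 h → k = ln 2 / 9.1 = 0.07617 h⁻¹ = 1.828 d⁻¹.
Set 40.88·exp(−k·t) = 9.7 → t = ln(40.88/9.7)/k = 67990 s = 18.89 h.
Distance = v·t = 0.93·67990 = 63230 m = 63.23 km.

63.2 km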